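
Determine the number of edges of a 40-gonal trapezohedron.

The n-trapezohedron (dual of the n-antiprism) has V = 2·40 + 2 = 82, E = 4·40 = 160, F = 2·40 = 80.
Check: V − E + F = 82 − 160 + 80 = 2.

160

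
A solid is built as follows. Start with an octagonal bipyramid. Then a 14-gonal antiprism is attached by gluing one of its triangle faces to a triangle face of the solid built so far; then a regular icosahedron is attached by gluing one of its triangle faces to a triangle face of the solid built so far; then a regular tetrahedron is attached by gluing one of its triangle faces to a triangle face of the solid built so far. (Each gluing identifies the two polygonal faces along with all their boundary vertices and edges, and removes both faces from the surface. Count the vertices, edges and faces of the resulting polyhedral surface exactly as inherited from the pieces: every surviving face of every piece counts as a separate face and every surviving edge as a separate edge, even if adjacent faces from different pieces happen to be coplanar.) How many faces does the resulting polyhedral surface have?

An octagonal bipyramid: V=10, E=24, F=16.
Attach a 14-gonal antiprism (V=28, E=56, F=30) along a 3-gon: merge 3 vertices and 3 edges, delete both glued faces → V=35, E=77, F=44.
Attach a regular icosahedron (V=12, E=30, F=20) along a 3-gon: merge 3 vertices and 3 edges, delete both glued faces → V=44, E=104, F=62.
Attach a regular tetrahedron (V=4, E=6, F=4) along a 3-gon: merge 3 vertices and 3 edges, delete both glued faces → V=45, E=107, F=64.
Check: V − E + F = 45 − 107 + 64 = 2.

64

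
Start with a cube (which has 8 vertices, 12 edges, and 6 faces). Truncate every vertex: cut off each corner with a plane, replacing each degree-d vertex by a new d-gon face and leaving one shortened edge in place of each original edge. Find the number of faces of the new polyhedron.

14

Truncation replaces each original edge-end by a new vertex, so V′ = 2E = 24.
Each original edge survives, and each old vertex of degree d contributes d new edges; summing degrees gives Σd = 2E, so E′ = E + 2E = 3E = 36.
Each original face survives and each original vertex becomes one new face: F′ = F + V = 14.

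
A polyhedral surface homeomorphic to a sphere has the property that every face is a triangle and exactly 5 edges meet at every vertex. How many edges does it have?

30

Each face has 3 edges and each edge borders two faces, so 2E = 3F.
Each vertex has degree 5, so 5V = 2E and hence V = 3F/5.
Euler: V − E + F = 2 ⇒ (3F/5) − (3F/2) + F = 2.
Multiply by 10: (6 − 15 + 10)F = 20, i.e. 1F = 20.
So F = 20, E = 3·20/2 = 30, V = 3·20/5 = 12.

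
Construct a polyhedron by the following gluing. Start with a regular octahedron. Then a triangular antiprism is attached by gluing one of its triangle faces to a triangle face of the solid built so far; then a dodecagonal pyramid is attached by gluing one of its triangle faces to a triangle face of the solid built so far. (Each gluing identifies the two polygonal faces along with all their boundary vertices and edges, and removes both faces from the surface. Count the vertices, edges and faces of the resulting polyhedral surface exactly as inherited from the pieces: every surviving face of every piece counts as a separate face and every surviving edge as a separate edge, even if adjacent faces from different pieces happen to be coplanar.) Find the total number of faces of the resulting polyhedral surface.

25

A regular octahedron: V=6, E=12, F=8.
Attach a triangular antiprism (V=6, E=12, F=8) along a 3-gon: merge 3 vertices and 3 edges, delete both glued faces → V=9, E=21, F=14.
Attach a dodecagonal pyramid (V=13, E=24, F=13) along a 3-gon: merge 3 vertices and 3 edges, delete both glued faces → V=19, E=42, F=25.
Check: V − E + F = 19 − 42 + 25 = 2.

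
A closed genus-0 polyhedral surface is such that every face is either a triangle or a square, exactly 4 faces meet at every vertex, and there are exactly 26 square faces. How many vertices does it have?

Let x be the number of triangles; then F = 26 + x.
Edge–face incidences: 2E = 4·26 + 3·x = 104 + 3x.
Every vertex has degree 4, so 4V = 2E.
Euler: V − E + F = 2 ⇒ (2E)/4 − E + (26 + x) = 2.
Multiply by 8: 2·(2E) − 4·(2E) + 8·(26 + x) = 16, i.e. 208 + 8x − 2·(104 + 3x) = 16.
Collecting terms: 2x = 16, so x = 8.
Then 2E = 104 + 3·8 = 128, so E = 64, V = 2E/4 = 32, F = 26 + 8 = 34.

32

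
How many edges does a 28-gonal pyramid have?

A pyramid on an n-gon base has one n-gon and n triangles: V = 28 + 1 = 29, E = 2·28 = 56, F = 28 + 1 = 29.

56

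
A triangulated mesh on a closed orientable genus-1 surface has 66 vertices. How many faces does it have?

132

χ = 2 − 2·1 = 0, and every face is a triangle so 3F = 2E.
V − E + F = 0 with E = 3F/2 gives 66 − (3/2 − 1)·F = 0, so F = 132 and E = 198.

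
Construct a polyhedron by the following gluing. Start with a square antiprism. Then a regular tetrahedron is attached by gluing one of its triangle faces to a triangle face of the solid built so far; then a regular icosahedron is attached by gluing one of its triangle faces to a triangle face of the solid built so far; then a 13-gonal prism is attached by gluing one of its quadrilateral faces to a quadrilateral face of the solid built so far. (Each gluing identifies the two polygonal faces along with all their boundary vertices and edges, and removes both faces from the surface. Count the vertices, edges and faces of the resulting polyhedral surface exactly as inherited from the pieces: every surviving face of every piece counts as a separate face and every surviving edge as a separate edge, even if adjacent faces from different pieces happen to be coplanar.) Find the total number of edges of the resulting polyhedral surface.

A square antiprism: V=8, E=16, F=10.
Attach a regular tetrahedron (V=4, E=6, F=4) along a 3-gon: merge 3 vertices and 3 edges, delete both glued faces → V=9, E=19, F=12.
Attach a regular icosahedron (V=12, E=30, F=20) along a 3-gon: merge 3 vertices and 3 edges, delete both glued faces → V=18, E=46, F=30.
Attach a 13-gonal prism (V=26, E=39, F=15) along a 4-gon: merge 4 vertices and 4 edges, delete both glued faces → V=40, E=81, F=43.
Check: V − E + F = 40 − 81 + 43 = 2.

81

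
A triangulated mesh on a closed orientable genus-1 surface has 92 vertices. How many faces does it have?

184

χ = 2 − 2·1 = 0, and every face is a triangle so 3F = 2E.
V − E + F = 0 with E = 3F/2 gives 92 − (3/2 − 1)·F = 0, so F = 184 and E = 276.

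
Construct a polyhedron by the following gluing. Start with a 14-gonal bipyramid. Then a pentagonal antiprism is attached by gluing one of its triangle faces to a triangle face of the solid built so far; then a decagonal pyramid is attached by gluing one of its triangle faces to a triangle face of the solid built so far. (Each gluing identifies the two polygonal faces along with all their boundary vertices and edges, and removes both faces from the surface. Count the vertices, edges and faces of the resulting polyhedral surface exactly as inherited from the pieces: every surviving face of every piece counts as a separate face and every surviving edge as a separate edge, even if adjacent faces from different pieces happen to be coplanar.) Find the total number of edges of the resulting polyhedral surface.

76

A 14-gonal bipyramid: V=16, E=42, F=28.
Attach a pentagonal antiprism (V=10, E=20, F=12) along a 3-gon: merge 3 vertices and 3 edges, delete both glued faces → V=23, E=59, F=38.
Attach a decagonal pyramid (V=11, E=20, F=11) along a 3-gon: merge 3 vertices and 3 edges, delete both glued faces → V=31, E=76, F=47.
Check: V − E + F = 31 − 76 + 47 = 2.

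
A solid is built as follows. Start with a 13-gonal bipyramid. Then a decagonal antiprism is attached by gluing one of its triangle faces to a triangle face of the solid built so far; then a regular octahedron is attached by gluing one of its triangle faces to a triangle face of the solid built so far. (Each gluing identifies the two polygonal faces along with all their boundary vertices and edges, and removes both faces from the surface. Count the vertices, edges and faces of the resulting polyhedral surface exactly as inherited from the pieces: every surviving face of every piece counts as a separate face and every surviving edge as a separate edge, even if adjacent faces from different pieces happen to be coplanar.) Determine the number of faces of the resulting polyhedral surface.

52

A 13-gonal bipyramid: V=15, E=39, F=26.
Attach a decagonal antiprism (V=20, E=40, F=22) along a 3-gon: merge 3 vertices and 3 edges, delete both glued faces → V=32, E=76, F=46.
Attach a regular octahedron (V=6, E=12, F=8) along a 3-gon: merge 3 vertices and 3 edges, delete both glued faces → V=35, E=85, F=52.
Check: V − E + F = 35 − 85 + 52 = 2.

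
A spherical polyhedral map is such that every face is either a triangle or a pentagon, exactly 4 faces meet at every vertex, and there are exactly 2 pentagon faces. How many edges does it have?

20

Let x be the number of triangles; then F = 2 + x.
Edge–face incidences: 2E = 5·2 + 3·x = 10 + 3x.
Every vertex has degree 4, so 4V = 2E.
Euler: V − E + F = 2 ⇒ (2E)/4 − E + (2 + x) = 2.
Multiply by 8: 2·(2E) − 4·(2E) + 8·(2 + x) = 16, i.e. 16 + 8x − 2·(10 + 3x) = 16.
Collecting terms: 2x − 4 = 16, so 2x = 20, so x = 10.
Then 2E = 10 + 3·10 = 40, so E = 20, V = 2E/4 = 10, F = 2 + 10 = 12.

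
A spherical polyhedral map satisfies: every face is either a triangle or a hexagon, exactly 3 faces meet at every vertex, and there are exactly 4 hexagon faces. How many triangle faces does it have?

4

Let x be the number of triangles; then F = 4 + x.
Edge–face incidences: 2E = 6·4 + 3·x = 24 + 3x.
Every vertex has degree 3, so 3V = 2E.
Euler: V − E + F = 2 ⇒ (2E)/3 − E + (4 + x) = 2.
Multiply by 6: 2·(2E) − 3·(2E) + 6·(4 + x) = 12, i.e. 24 + 6x − (24 + 3x) = 12.
Collecting terms: 3x = 12, so x = 4.
Then 2E = 24 + 3·4 = 36, so E = 18, V = 2E/3 = 12, F = 4 + 4 = 8.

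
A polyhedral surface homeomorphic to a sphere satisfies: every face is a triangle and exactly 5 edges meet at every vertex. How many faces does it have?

Each face has 3 edges and each edge borders two faces, so 2E = 3F.
Each vertex has degree 5, so 5V = 2E and hence V = 3F/5.
Euler: V − E + F = 2 ⇒ (3F/5) − (3F/2) + F = 2.
Multiply by 10: (6 − 15 + 10)F = 20, i.e. 1F = 20.
So F = 20, E = 3·20/2 = 30, V = 3·20/5 = 12.

20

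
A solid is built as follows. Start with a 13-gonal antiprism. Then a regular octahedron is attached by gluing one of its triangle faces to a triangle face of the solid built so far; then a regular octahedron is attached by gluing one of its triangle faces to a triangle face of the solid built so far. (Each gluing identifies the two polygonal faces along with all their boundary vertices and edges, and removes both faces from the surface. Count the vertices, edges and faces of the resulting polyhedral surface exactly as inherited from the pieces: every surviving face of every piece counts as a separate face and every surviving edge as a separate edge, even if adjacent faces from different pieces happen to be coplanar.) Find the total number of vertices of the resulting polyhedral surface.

A 13-gonal antiprism: V=26, E=52, F=28.
Attach a regular octahedron (V=6, E=12, F=8) along a 3-gon: merge 3 vertices and 3 edges, delete both glued faces → V=29, E=61, F=34.
Attach a regular octahedron (V=6, E=12, F=8) along a 3-gon: merge 3 vertices and 3 edges, delete both glued faces → V=32, E=70, F=40.
Check: V − E + F = 32 − 70 + 40 = 2.

32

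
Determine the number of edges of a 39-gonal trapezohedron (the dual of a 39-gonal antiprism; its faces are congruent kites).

156

The n-trapezohedron (dual of the n-antiprism) has V = 2·39 + 2 = 80, E = 4·39 = 156, F = 2·39 = 78.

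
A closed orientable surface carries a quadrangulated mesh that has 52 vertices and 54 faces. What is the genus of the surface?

Every face is a square, so 2E = 4·54 = 216, giving E = 108.
χ = V − E + F = 52 − 108 + 54 = -2.
For a closed orientable surface χ = 2 − 2g, so g = (2 − (-2))/2 = 2.

2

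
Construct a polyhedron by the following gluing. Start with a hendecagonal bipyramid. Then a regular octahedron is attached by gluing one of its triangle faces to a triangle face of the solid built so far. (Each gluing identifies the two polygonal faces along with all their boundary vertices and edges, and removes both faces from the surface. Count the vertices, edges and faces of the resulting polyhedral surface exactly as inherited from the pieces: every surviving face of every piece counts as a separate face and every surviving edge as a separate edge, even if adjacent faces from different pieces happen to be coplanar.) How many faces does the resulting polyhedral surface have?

A hendecagonal bipyramid: V=13, E=33, F=22.
Attach a regular octahedron (V=6, E=12, F=8) along a 3-gon: merge 3 vertices and 3 edges, delete both glued faces → V=16, E=42, F=28.
Check: V − E + F = 16 − 42 + 28 = 2.

28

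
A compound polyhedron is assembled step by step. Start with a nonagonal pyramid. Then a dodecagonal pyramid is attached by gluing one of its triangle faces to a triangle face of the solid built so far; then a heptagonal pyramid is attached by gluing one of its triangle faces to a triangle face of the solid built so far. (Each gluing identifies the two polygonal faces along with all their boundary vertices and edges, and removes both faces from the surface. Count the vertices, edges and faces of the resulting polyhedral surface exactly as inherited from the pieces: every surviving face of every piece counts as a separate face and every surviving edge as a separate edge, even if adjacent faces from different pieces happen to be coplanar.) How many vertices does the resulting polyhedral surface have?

25

A nonagonal pyramid: V=10, E=18, F=10.
Attach a dodecagonal pyramid (V=13, E=24, F=13) along a 3-gon: merge 3 vertices and 3 edges, delete both glued faces → V=20, E=39, F=21.
Attach a heptagonal pyramid (V=8, E=14, F=8) along a 3-gon: merge 3 vertices and 3 edges, delete both glued faces → V=25, E=50, F=27.
Check: V − E + F = 25 − 50 + 27 = 2.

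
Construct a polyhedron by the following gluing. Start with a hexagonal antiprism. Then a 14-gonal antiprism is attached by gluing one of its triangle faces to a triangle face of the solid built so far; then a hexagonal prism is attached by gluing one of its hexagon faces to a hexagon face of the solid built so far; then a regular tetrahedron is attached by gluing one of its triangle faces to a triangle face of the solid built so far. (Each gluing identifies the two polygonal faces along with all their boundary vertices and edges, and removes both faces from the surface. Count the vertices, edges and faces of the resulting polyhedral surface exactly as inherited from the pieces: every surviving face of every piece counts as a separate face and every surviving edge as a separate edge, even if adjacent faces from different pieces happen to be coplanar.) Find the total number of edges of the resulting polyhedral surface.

A hexagonal antiprism: V=12, E=24, F=14.
Attach a 14-gonal antiprism (V=28, E=56, F=30) along a 3-gon: merge 3 vertices and 3 edges, delete both glued faces → V=37, E=77, F=42.
Attach a hexagonal prism (V=12, E=18, F=8) along a 6-gon: merge 6 vertices and 6 edges, delete both glued faces → V=43, E=89, F=48.
Attach a regular tetrahedron (V=4, E=6, F=4) along a 3-gon: merge 3 vertices and 3 edges, delete both glued faces → V=44, E=92, F=50.
Check: V − E + F = 44 − 92 + 50 = 2.

92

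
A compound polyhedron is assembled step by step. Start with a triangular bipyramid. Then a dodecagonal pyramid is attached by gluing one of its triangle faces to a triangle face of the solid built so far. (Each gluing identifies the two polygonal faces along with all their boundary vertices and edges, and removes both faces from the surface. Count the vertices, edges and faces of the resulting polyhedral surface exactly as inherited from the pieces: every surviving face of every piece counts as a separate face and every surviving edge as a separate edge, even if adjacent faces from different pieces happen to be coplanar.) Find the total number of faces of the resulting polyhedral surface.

A triangular bipyramid: V=5, E=9, F=6.
Attach a dodecagonal pyramid (V=13, E=24, F=13) along a 3-gon: merge 3 vertices and 3 edges, delete both glued faces → V=15, E=30, F=17.
Check: V − E + F = 15 − 30 + 17 = 2.

17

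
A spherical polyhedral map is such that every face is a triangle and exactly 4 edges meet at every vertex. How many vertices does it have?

6

Each face has 3 edges and each edge borders two faces, so 2E = 3F.
Each vertex has degree 4, so 4V = 2E and hence V = 3F/4.
Euler: V − E + F = 2 ⇒ (3F/4) − (3F/2) + F = 2.
Multiply by 8: (6 − 12 + 8)F = 16, i.e. 2F = 16.
So F = 8, E = 3·8/2 = 12, V = 3·8/4 = 6.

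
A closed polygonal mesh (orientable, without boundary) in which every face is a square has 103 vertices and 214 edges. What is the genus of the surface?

3

Every face is a square and each edge borders two faces, so 4F = 2·214, giving F = 107.
χ = V − E + F = 103 − 214 + 107 = -4.
For a closed orientable surface χ = 2 − 2g, so g = (2 − (-4))/2 = 3.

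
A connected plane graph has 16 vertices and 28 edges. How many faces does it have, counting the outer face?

14

Euler's formula for a connected plane graph: V − E + F = 2, so F = 2 − 16 + 28 = 14.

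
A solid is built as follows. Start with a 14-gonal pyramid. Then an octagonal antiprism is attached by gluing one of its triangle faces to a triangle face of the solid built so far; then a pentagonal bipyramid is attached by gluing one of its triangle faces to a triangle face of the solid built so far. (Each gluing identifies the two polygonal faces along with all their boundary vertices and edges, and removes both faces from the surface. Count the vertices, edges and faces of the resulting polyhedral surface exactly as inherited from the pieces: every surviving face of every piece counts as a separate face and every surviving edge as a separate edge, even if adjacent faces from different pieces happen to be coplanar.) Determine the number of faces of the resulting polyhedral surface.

A 14-gonal pyramid: V=15, E=28, F=15.
Attach an octagonal antiprism (V=16, E=32, F=18) along a 3-gon: merge 3 vertices and 3 edges, delete both glued faces → V=28, E=57, F=31.
Attach a pentagonal bipyramid (V=7, E=15, F=10) along a 3-gon: merge 3 vertices and 3 edges, delete both glued faces → V=32, E=69, F=39.
Check: V − E + F = 32 − 69 + 39 = 2.

39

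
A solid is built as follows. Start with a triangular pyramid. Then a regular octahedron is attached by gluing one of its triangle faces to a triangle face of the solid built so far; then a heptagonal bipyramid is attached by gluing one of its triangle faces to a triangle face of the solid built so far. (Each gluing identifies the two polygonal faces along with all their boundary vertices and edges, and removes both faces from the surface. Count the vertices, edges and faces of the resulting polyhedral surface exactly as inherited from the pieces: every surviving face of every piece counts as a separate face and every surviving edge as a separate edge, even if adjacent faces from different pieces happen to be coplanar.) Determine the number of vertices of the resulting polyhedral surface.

A triangular pyramid: V=4, E=6, F=4.
Attach a regular octahedron (V=6, E=12, F=8) along a 3-gon: merge 3 vertices and 3 edges, delete both glued faces → V=7, E=15, F=10.
Attach a heptagonal bipyramid (V=9, E=21, F=14) along a 3-gon: merge 3 vertices and 3 edges, delete both glued faces → V=13, E=33, F=22.
Check: V − E + F = 13 − 33 + 22 = 2.

13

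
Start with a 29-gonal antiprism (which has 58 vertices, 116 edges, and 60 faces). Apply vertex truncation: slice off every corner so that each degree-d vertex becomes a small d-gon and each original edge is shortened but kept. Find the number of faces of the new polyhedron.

Truncation replaces each original edge-end by a new vertex, so V′ = 2E = 232.
Each original edge survives, and each old vertex of degree d contributes d new edges; summing degrees gives Σd = 2E, so E′ = E + 2E = 3E = 348.
Each original face survives and each original vertex becomes one new face: F′ = F + V = 118.

118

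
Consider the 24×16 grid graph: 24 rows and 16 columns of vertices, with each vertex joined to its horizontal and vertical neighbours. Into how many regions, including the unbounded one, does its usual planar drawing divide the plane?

346

The grid has V = 24·16 = 384 vertices and E = 24·15 + 16·23 = 728 edges.
F = 2 − V + E = 2 − 384 + 728 = 346.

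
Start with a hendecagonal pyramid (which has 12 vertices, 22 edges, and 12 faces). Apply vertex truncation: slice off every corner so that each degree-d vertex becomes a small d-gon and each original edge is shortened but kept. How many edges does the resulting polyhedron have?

66

Truncation replaces each original edge-end by a new vertex, so V′ = 2E = 44.
Each original edge survives, and each old vertex of degree d contributes d new edges; summing degrees gives Σd = 2E, so E′ = E + 2E = 3E = 66.
Each original face survives and each original vertex becomes one new face: F′ = F + V = 24.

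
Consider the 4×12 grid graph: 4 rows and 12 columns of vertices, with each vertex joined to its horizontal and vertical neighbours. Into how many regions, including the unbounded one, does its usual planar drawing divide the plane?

The grid has V = 4·12 = 48 vertices and E = 4·11 + 12·3 = 80 edges.
F = 2 − V + E = 2 − 48 + 80 = 34.

34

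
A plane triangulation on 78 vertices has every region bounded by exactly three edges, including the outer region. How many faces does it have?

152

In a plane triangulation 3F = 2E and V − E + F = 2, so F = 2V − 4 = 2·78 − 4 = 152.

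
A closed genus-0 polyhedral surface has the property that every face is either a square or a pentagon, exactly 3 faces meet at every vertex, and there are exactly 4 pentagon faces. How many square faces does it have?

Let x be the number of squares; then F = 4 + x.
Edge–face incidences: 2E = 5·4 + 4·x = 20 + 4x.
Every vertex has degree 3, so 3V = 2E.
Euler: V − E + F = 2 ⇒ (2E)/3 − E + (4 + x) = 2.
Multiply by 6: 2·(2E) − 3·(2E) + 6·(4 + x) = 12, i.e. 24 + 6x − (20 + 4x) = 12.
Collecting terms: 2x + 4 = 12, so 2x = 8, so x = 4.
Then 2E = 20 + 4·4 = 36, so E = 18, V = 2E/3 = 12, F = 4 + 4 = 8.

4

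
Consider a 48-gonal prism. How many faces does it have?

50

A prism on an n-gon has two n-gon bases and n rectangular sides: V = 2·48 = 96, E = 3·48 = 144, F = 48 + 2 = 50.
Check: V − E + F = 96 − 144 + 50 = 2.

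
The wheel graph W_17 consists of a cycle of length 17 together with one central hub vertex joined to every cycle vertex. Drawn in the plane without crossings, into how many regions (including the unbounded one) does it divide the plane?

18

W_17 has V = 17 + 1 = 18 vertices and E = 2·17 = 34 edges.
By Euler's formula F = 2 − V + E = 2 − 18 + 34 = 18.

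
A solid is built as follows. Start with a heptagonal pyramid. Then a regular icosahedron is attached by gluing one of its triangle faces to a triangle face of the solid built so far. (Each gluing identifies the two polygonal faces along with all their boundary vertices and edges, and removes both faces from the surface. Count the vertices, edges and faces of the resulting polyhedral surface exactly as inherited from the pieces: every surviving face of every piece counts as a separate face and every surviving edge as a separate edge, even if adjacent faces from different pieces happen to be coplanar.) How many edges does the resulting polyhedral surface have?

A heptagonal pyramid: V=8, E=14, F=8.
Attach a regular icosahedron (V=12, E=30, F=20) along a 3-gon: merge 3 vertices and 3 edges, delete both glued faces → V=17, E=41, F=26.
Check: V − E + F = 17 − 41 + 26 = 2.

41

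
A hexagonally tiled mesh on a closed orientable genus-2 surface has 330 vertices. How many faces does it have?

χ = 2 − 2·2 = -2, and every face is a hexagon so 6F = 2E.
V − E + F = -2 with E = 6F/2 gives 330 − (6/2 − 1)·F = -2, so F = 166 and E = 498.

166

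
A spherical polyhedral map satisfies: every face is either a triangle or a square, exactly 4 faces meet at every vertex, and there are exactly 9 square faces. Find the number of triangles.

8

Let x be the number of triangles; then F = 9 + x.
Edge–face incidences: 2E = 4·9 + 3·x = 36 + 3x.
Every vertex has degree 4, so 4V = 2E.
Euler: V − E + F = 2 ⇒ (2E)/4 − E + (9 + x) = 2.
Multiply by 8: 2·(2E) − 4·(2E) + 8·(9 + x) = 16, i.e. 72 + 8x − 2·(36 + 3x) = 16.
Collecting terms: 2x = 16, so x = 8.
Then 2E = 36 + 3·8 = 60, so E = 30, V = 2E/4 = 15, F = 9 + 8 = 17.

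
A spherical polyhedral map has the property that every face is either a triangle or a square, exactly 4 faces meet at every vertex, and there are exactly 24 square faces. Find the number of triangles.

8

Let x be the number of triangles; then F = 24 + x.
Edge–face incidences: 2E = 4·24 + 3·x = 96 + 3x.
Every vertex has degree 4, so 4V = 2E.
Euler: V − E + F = 2 ⇒ (2E)/4 − E + (24 + x) = 2.
Multiply by 8: 2·(2E) − 4·(2E) + 8·(24 + x) = 16, i.e. 192 + 8x − 2·(96 + 3x) = 16.
Collecting terms: 2x = 16, so x = 8.
Then 2E = 96 + 3·8 = 120, so E = 60, V = 2E/4 = 30, F = 24 + 8 = 32.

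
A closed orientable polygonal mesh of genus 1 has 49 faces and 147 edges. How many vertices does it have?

For a closed orientable surface of genus 1, χ = 2 − 2·1 = 0.
V = 0 + E − F = 0 + 147 − 49 = 98.

98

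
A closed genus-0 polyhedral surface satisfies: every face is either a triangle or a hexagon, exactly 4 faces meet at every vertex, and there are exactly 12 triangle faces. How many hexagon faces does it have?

Let x be the number of hexagons; then F = 12 + x.
Edge–face incidences: 2E = 3·12 + 6·x = 36 + 6x.
Every vertex has degree 4, so 4V = 2E.
Euler: V − E + F = 2 ⇒ (2E)/4 − E + (12 + x) = 2.
Multiply by 8: 2·(2E) − 4·(2E) + 8·(12 + x) = 16, i.e. 96 + 8x − 2·(36 + 6x) = 16.
Collecting terms: −4x + 24 = 16, so −4x = −8, so x = 2.
Then 2E = 36 + 6·2 = 48, so E = 24, V = 2E/4 = 12, F = 12 + 2 = 14.

2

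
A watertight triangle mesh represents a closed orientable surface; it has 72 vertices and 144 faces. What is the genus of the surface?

1

Every face is a triangle, so 2E = 3·144 = 432, giving E = 216.
χ = V − E + F = 72 − 216 + 144 = 0.
For a closed orientable surface χ = 2 − 2g, so g = (2 − (0))/2 = 1.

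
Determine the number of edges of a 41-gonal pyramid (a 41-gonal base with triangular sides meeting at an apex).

82

A pyramid on an n-gon base has one n-gon and n triangles: V = 41 + 1 = 42, E = 2·41 = 82, F = 41 + 1 = 42.
Check: V − E + F = 42 − 82 + 42 = 2.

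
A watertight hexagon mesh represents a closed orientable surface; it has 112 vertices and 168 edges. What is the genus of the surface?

Every face is a hexagon and each edge borders two faces, so 6F = 2·168, giving F = 56.
χ = V − E + F = 112 − 168 + 56 = 0.
For a closed orientable surface χ = 2 − 2g, so g = (2 − (0))/2 = 1.

1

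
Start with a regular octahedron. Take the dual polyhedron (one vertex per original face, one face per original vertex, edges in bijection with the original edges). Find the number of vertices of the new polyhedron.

8

The base solid has V = 6, E = 12, F = 8.
The dual swaps V and F and preserves E: V′ = F = 8, E′ = E = 12, F′ = V = 6.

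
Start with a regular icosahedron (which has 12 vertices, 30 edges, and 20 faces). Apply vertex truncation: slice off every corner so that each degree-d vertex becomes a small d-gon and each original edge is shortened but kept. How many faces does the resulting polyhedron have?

32

Truncation replaces each original edge-end by a new vertex, so V′ = 2E = 60.
Each original edge survives, and each old vertex of degree d contributes d new edges; summing degrees gives Σd = 2E, so E′ = E + 2E = 3E = 90.
Each original face survives and each original vertex becomes one new face: F′ = F + V = 32.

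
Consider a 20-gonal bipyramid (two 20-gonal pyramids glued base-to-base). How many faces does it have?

40

A bipyramid over an n-gon has 2n triangular faces and n + 2 vertices: V = 20 + 2 = 22, E = 3·20 = 60, F = 2·20 = 40.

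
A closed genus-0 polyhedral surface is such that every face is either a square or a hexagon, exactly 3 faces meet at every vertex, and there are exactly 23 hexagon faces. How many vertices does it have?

Let x be the number of squares; then F = 23 + x.
Edge–face incidences: 2E = 6·23 + 4·x = 138 + 4x.
Every vertex has degree 3, so 3V = 2E.
Euler: V − E + F = 2 ⇒ (2E)/3 − E + (23 + x) = 2.
Multiply by 6: 2·(2E) − 3·(2E) + 6·(23 + x) = 12, i.e. 138 + 6x − (138 + 4x) = 12.
Collecting terms: 2x = 12, so x = 6.
Then 2E = 138 + 4·6 = 162, so E = 81, V = 2E/3 = 54, F = 23 + 6 = 29.

54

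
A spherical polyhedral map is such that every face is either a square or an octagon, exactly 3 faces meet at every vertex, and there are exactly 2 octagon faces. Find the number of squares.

8

Let x be the number of squares; then F = 2 + x.
Edge–face incidences: 2E = 8·2 + 4·x = 16 + 4x.
Every vertex has degree 3, so 3V = 2E.
Euler: V − E + F = 2 ⇒ (2E)/3 − E + (2 + x) = 2.
Multiply by 6: 2·(2E) − 3·(2E) + 6·(2 + x) = 12, i.e. 12 + 6x − (16 + 4x) = 12.
Collecting terms: 2x − 4 = 12, so 2x = 16, so x = 8.
Then 2E = 16 + 4·8 = 48, so E = 24, V = 2E/3 = 16, F = 2 + 8 = 10.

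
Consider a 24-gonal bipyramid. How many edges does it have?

A bipyramid over an n-gon has 2n triangular faces and n + 2 vertices: V = 24 + 2 = 26, E = 3·24 = 72, F = 2·24 = 48.

72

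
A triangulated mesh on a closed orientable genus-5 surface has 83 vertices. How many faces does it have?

182

χ = 2 − 2·5 = -8, and every face is a triangle so 3F = 2E.
V − E + F = -8 with E = 3F/2 gives 83 − (3/2 − 1)·F = -8, so F = 182 and E = 273.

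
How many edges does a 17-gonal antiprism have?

An antiprism on an n-gon has two n-gon caps and 2n triangles: V = 2·17 = 34, E = 4·17 = 68, F = 2·17 + 2 = 36.
Check: V − E + F = 34 − 68 + 36 = 2.

68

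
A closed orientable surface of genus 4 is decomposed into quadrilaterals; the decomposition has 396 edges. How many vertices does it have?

192

χ = 2 − 2·4 = -6, and every face is a square so 4F = 2E.
F = 2E/4 = 198. Then V = -6 + E − F = -6 + 396 − 198 = 192.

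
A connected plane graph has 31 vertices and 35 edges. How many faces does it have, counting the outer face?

Euler's formula for a connected plane graph: V − E + F = 2, so F = 2 − 31 + 35 = 6.

6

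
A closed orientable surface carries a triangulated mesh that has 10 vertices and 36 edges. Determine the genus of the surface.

Every face is a triangle and each edge borders two faces, so 3F = 2·36, giving F = 24.
χ = V − E + F = 10 − 36 + 24 = -2.
For a closed orientable surface χ = 2 − 2g, so g = (2 − (-2))/2 = 2.

2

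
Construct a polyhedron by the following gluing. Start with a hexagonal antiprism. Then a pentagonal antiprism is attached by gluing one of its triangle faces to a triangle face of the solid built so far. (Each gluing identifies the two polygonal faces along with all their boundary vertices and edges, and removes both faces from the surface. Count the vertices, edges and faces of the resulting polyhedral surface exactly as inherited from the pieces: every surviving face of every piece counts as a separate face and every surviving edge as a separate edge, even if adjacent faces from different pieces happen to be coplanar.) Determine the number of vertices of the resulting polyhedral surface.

A hexagonal antiprism: V=12, E=24, F=14.
Attach a pentagonal antiprism (V=10, E=20, F=12) along a 3-gon: merge 3 vertices and 3 edges, delete both glued faces → V=19, E=41, F=24.
Check: V − E + F = 19 − 41 + 24 = 2.

19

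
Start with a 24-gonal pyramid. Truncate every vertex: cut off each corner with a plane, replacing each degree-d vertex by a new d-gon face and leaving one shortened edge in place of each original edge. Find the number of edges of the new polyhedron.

The base solid has V = 25, E = 48, F = 25.
Truncation replaces each original edge-end by a new vertex, so V′ = 2E = 96.
Each original edge survives, and each old vertex of degree d contributes d new edges; summing degrees gives Σd = 2E, so E′ = E + 2E = 3E = 144.
Each original face survives and each original vertex becomes one new face: F′ = F + V = 50.

144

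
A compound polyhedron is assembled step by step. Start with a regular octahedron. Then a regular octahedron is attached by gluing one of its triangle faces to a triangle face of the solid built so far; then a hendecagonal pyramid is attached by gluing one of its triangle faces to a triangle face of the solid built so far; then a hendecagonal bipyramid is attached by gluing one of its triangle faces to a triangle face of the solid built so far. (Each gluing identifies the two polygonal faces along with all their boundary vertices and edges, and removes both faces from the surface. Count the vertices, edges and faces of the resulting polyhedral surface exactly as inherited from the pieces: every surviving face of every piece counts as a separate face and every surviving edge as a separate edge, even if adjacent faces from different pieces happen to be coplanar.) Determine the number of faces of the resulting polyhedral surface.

44

A regular octahedron: V=6, E=12, F=8.
Attach a regular octahedron (V=6, E=12, F=8) along a 3-gon: merge 3 vertices and 3 edges, delete both glued faces → V=9, E=21, F=14.
Attach a hendecagonal pyramid (V=12, E=22, F=12) along a 3-gon: merge 3 vertices and 3 edges, delete both glued faces → V=18, E=40, F=24.
Attach a hendecagonal bipyramid (V=13, E=33, F=22) along a 3-gon: merge 3 vertices and 3 edges, delete both glued faces → V=28, E=70, F=44.
Check: V − E + F = 28 − 70 + 44 = 2.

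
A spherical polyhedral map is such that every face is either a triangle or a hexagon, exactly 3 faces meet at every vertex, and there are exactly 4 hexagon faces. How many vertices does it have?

12

Let x be the number of triangles; then F = 4 + x.
Edge–face incidences: 2E = 6·4 + 3·x = 24 + 3x.
Every vertex has degree 3, so 3V = 2E.
Euler: V − E + F = 2 ⇒ (2E)/3 − E + (4 + x) = 2.
Multiply by 6: 2·(2E) − 3·(2E) + 6·(4 + x) = 12, i.e. 24 + 6x − (24 + 3x) = 12.
Collecting terms: 3x = 12, so x = 4.
Then 2E = 24 + 3·4 = 36, so E = 18, V = 2E/3 = 12, F = 4 + 4 = 8.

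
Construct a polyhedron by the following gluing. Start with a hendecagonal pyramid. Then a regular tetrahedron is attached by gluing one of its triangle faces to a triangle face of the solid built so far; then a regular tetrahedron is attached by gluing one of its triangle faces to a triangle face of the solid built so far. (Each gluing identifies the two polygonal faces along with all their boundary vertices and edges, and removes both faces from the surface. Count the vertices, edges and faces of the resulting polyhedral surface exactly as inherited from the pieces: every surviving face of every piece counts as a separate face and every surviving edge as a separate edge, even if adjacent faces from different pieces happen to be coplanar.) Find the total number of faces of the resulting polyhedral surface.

16

A hendecagonal pyramid: V=12, E=22, F=12.
Attach a regular tetrahedron (V=4, E=6, F=4) along a 3-gon: merge 3 vertices and 3 edges, delete both glued faces → V=13, E=25, F=14.
Attach a regular tetrahedron (V=4, E=6, F=4) along a 3-gon: merge 3 vertices and 3 edges, delete both glued faces → V=14, E=28, F=16.
Check: V − E + F = 14 − 28 + 16 = 2.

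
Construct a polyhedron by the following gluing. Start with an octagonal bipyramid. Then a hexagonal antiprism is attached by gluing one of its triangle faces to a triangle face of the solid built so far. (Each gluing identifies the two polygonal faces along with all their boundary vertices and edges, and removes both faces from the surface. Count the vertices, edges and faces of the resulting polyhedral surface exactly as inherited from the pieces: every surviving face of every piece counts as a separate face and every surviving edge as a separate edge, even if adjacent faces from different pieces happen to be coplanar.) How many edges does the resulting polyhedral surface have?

An octagonal bipyramid: V=10, E=24, F=16.
Attach a hexagonal antiprism (V=12, E=24, F=14) along a 3-gon: merge 3 vertices and 3 edges, delete both glued faces → V=19, E=45, F=28.
Check: V − E + F = 19 − 45 + 28 = 2.

45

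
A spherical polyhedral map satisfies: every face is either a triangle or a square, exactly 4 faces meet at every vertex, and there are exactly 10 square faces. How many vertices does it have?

16

Let x be the number of triangles; then F = 10 + x.
Edge–face incidences: 2E = 4·10 + 3·x = 40 + 3x.
Every vertex has degree 4, so 4V = 2E.
Euler: V − E + F = 2 ⇒ (2E)/4 − E + (10 + x) = 2.
Multiply by 8: 2·(2E) − 4·(2E) + 8·(10 + x) = 16, i.e. 80 + 8x − 2·(40 + 3x) = 16.
Collecting terms: 2x = 16, so x = 8.
Then 2E = 40 + 3·8 = 64, so E = 32, V = 2E/4 = 16, F = 10 + 8 = 18.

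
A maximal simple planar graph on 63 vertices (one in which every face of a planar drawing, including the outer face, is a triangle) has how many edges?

183

In a plane triangulation 3F = 2E and V − E + F = 2, so E = 3V − 6 = 3·63 − 6 = 183.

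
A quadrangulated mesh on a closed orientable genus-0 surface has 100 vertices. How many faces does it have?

χ = 2 − 2·0 = 2, and every face is a square so 4F = 2E.
V − E + F = 2 with E = 4F/2 gives 100 − (4/2 − 1)·F = 2, so F = 98 and E = 196.

98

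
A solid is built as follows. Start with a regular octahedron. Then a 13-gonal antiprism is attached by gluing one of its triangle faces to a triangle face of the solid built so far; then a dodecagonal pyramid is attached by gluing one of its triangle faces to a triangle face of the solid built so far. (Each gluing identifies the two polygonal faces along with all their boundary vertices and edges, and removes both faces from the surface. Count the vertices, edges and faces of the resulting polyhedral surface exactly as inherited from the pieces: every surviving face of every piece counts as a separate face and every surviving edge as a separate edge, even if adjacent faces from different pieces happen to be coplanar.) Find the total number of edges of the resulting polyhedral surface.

A regular octahedron: V=6, E=12, F=8.
Attach a 13-gonal antiprism (V=26, E=52, F=28) along a 3-gon: merge 3 vertices and 3 edges, delete both glued faces → V=29, E=61, F=34.
Attach a dodecagonal pyramid (V=13, E=24, F=13) along a 3-gon: merge 3 vertices and 3 edges, delete both glued faces → V=39, E=82, F=45.
Check: V − E + F = 39 − 82 + 45 = 2.

82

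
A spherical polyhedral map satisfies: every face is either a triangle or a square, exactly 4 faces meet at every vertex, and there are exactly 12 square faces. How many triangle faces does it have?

8

Let x be the number of triangles; then F = 12 + x.
Edge–face incidences: 2E = 4·12 + 3·x = 48 + 3x.
Every vertex has degree 4, so 4V = 2E.
Euler: V − E + F = 2 ⇒ (2E)/4 − E + (12 + x) = 2.
Multiply by 8: 2·(2E) − 4·(2E) + 8·(12 + x) = 16, i.e. 96 + 8x − 2·(48 + 3x) = 16.
Collecting terms: 2x = 16, so x = 8.
Then 2E = 48 + 3·8 = 72, so E = 36, V = 2E/4 = 18, F = 12 + 8 = 20.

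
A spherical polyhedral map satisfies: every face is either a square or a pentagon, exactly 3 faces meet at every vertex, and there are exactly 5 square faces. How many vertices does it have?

10

Let x be the number of pentagons; then F = 5 + x.
Edge–face incidences: 2E = 4·5 + 5·x = 20 + 5x.
Every vertex has degree 3, so 3V = 2E.
Euler: V − E + F = 2 ⇒ (2E)/3 − E + (5 + x) = 2.
Multiply by 6: 2·(2E) − 3·(2E) + 6·(5 + x) = 12, i.e. 30 + 6x − (20 + 5x) = 12.
Collecting terms: x + 10 = 12, so x = 2.
Then 2E = 20 + 5·2 = 30, so E = 15, V = 2E/3 = 10, F = 5 + 2 = 7.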